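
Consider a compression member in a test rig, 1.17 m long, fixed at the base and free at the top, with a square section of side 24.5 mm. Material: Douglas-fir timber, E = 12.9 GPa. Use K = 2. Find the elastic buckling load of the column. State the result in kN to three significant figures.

P_cr ≈ 0.698 kN

I = a⁴/12 = 24.5⁴/12 = 3.003×10^4 mm⁴
I = 3.003×10^4 mm⁴ = 3.003×10^-8 m⁴
Effective length L_e = K·L = 2 × 1.17 = 2.340 m
P_cr = π²EI / L_e² = π² × 12.9×10⁹ × 3.003×10^-8 / 2.340² = 698.1 N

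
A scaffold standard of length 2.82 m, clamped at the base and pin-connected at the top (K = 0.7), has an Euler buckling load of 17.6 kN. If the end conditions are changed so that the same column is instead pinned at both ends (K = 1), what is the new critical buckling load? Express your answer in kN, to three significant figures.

P_cr ≈ 8.62 kN

P_cr ∝ 1/K², so P_cr,new = P_cr,old × (K_old/K_new)² = 17.6 × (0.7/1)²
= 17.6 × 0.4900 = 8.62 kN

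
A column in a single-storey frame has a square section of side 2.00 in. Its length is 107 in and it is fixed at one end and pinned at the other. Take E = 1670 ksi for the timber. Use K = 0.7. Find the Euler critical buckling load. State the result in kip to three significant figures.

P_cr ≈ 3.92 kip

I = a⁴/12 = 2.00⁴/12 = 1.333 in⁴
Effective length L_e = K·L = 0.7 × 107 = 74.90 in
P_cr = π²EI / L_e² = π² × 1670×10³ × 1.333 / 74.90² = 3.917×10^3 lb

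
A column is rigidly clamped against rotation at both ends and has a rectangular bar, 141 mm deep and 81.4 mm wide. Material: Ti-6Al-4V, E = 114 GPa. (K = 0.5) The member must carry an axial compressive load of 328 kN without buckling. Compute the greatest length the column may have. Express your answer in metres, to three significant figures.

Buckling occurs about the weak axis: I_min = h·b³/12 with b = 81.4 mm (the shorter side).
I_min = 141×81.4³/12 = 6.337×10^6 mm⁴
I = 6.337×10^-6 m⁴
At the buckling limit P_cr = P = 3.280×10^5 N
From P_cr = π²EI/(K·L)²:  L = (1/K)·√(π²EI/P_cr) = (1/0.5)·√(π²×1.14×10^11×6.337×10^-6/3.280×10^5)
L = 9.33 m

L_max ≈ 9.33 m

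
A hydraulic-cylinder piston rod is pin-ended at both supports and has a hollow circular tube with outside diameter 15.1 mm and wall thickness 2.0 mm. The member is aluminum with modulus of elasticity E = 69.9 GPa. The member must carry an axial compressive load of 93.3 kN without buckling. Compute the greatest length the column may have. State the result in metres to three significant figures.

Inner diameter d_i = 15.1 − 2×2.0 = 11.10 mm
I = π(d_o⁴ − d_i⁴)/64 = π(15.1⁴ − 11.10⁴)/64 = 1.807×10^3 mm⁴
I = 1.807×10^-9 m⁴
At the buckling limit P_cr = P = 9.330×10^4 N
From P_cr = π²EI/(K·L)²:  L = (1/K)·√(π²EI/P_cr) = (1/1)·√(π²×6.99×10^10×1.807×10^-9/9.330×10^4)
L = 0.116 m

L_max ≈ 0.116 m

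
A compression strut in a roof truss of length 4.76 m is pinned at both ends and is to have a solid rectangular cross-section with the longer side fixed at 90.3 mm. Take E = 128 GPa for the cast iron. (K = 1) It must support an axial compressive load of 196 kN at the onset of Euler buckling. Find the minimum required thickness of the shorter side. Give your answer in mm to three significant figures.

L_e = K·L = 1 × 4.76 = 4.760 m
Required I = P_cr·L_e²/(π²E) = 1.960×10^5 × 4.760² / (π² × 1.28×10^11) = 3.515×10^-6 m⁴
I_req = 3.515×10^6 mm⁴
Rectangle, weak axis: I_min = h·b³/12 with h = 90.3 mm fixed  ⇒  b = (12I/h)^(1/3) = 77.6 mm

b ≈ 77.6 mm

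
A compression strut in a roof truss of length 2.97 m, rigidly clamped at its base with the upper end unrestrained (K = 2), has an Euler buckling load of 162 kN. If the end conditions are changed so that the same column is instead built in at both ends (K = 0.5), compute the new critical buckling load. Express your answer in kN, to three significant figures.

P_cr ≈ 2590 kN

P_cr ∝ 1/K², so P_cr,new = P_cr,old × (K_old/K_new)² = 162 × (2/0.5)²
= 162 × 16.00 = 2590 kN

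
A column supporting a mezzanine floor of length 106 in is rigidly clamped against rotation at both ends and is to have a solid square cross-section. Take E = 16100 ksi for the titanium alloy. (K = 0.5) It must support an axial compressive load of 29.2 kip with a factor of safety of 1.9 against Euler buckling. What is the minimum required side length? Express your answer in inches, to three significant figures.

a ≈ 1.85 in

Required P_cr = n·P = 1.9 × 29.2 = 55.48 kip
L_e = K·L = 0.5 × 106 = 53.00 in
Required I = P_cr·L_e²/(π²E) = 5.548×10^4 × 53.00² / (π² × 1.61×10^7) = 0.9808 in⁴
Solid square: I = a⁴/12  ⇒  a = (12I)^(1/4) = (12×0.9808)^(1/4) = 1.85 in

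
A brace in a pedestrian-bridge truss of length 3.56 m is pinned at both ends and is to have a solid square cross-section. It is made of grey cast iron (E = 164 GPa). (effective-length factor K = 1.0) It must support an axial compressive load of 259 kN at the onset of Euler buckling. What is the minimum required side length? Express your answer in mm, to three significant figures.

L_e = K·L = 1 × 3.56 = 3.560 m
Required I = P_cr·L_e²/(π²E) = 2.590×10^5 × 3.560² / (π² × 1.64×10^11) = 2.028×10^-6 m⁴
I_req = 2.028×10^6 mm⁴
Solid square: I = a⁴/12  ⇒  a = (12I)^(1/4) = (12×2.028×10^6)^(1/4) = 70.2 mm

a ≈ 70.2 mm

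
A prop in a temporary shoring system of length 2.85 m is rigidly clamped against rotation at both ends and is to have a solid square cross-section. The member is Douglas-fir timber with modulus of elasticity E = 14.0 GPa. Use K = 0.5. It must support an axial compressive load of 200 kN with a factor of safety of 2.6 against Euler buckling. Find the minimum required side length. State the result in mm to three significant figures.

a ≈ 97.9 mm

Required P_cr = n·P = 2.6 × 200 = 520.0 kN
L_e = K·L = 0.5 × 2.85 = 1.425 m
Required I = P_cr·L_e²/(π²E) = 5.200×10^5 × 1.425² / (π² × 1.40×10^10) = 7.642×10^-6 m⁴
I_req = 7.642×10^6 mm⁴
Solid square: I = a⁴/12  ⇒  a = (12I)^(1/4) = (12×7.642×10^6)^(1/4) = 97.9 mm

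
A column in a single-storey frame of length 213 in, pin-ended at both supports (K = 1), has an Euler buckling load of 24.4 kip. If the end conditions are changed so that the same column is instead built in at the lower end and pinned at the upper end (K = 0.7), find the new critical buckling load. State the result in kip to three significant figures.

P_cr ∝ 1/K², so P_cr,new = P_cr,old × (K_old/K_new)² = 24.4 × (1/0.7)²
= 24.4 × 2.041 = 49.8 kip

P_cr ≈ 49.8 kip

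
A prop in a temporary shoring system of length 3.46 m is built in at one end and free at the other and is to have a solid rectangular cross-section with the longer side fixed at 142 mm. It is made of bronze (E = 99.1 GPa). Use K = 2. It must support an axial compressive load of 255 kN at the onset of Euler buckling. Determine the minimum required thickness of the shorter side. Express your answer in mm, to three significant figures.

L_e = K·L = 2 × 3.46 = 6.920 m
Required I = P_cr·L_e²/(π²E) = 2.550×10^5 × 6.920² / (π² × 9.91×10^10) = 1.248×10^-5 m⁴
I_req = 1.248×10^7 mm⁴
Rectangle, weak axis: I_min = h·b³/12 with h = 142 mm fixed  ⇒  b = (12I/h)^(1/3) = 102 mm

b ≈ 102 mm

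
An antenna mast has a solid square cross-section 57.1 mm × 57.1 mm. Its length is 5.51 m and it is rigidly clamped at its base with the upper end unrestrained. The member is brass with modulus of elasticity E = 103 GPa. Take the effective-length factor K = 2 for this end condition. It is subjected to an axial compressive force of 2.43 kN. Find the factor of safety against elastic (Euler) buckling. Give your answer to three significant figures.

n ≈ 3.05

I = a⁴/12 = 57.1⁴/12 = 8.859×10^5 mm⁴
I = 8.859×10^5 mm⁴ = 8.859×10^-7 m⁴
Effective length L_e = K·L = 2 × 5.51 = 11.02 m
P_cr = π²EI / L_e² = π² × 103×10⁹ × 8.859×10^-7 / 11.02² = 7.415×10^3 N
Factor of safety n = P_cr / P = 7.4154 / 2.43 = 3.05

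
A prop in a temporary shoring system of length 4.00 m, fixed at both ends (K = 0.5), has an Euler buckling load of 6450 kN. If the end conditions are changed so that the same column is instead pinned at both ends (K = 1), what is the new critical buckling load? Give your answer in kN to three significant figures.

P_cr ≈ 1610 kN

P_cr ∝ 1/K², so P_cr,new = P_cr,old × (K_old/K_new)² = 6450 × (0.5/1)²
= 6450 × 0.2500 = 1610 kN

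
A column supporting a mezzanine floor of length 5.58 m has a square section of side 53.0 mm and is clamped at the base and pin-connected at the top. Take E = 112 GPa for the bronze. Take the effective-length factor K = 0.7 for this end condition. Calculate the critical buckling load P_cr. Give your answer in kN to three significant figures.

I = a⁴/12 = 53.0⁴/12 = 6.575×10^5 mm⁴
I = 6.575×10^5 mm⁴ = 6.575×10^-7 m⁴
Effective length L_e = K·L = 0.7 × 5.58 = 3.906 m
P_cr = π²EI / L_e² = π² × 112×10⁹ × 6.575×10^-7 / 3.906² = 4.764×10^4 N

P_cr ≈ 47.6 kN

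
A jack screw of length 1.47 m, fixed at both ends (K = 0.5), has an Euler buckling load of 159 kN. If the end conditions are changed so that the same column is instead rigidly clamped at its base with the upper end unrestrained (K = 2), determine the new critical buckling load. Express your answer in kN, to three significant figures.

P_cr ≈ 9.94 kN

P_cr ∝ 1/K², so P_cr,new = P_cr,old × (K_old/K_new)² = 159 × (0.5/2)²
= 159 × 0.06250 = 9.94 kN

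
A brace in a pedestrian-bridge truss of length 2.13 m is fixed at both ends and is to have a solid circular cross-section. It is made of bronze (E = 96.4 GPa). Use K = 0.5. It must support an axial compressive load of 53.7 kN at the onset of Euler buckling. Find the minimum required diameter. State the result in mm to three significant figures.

L_e = K·L = 0.5 × 2.13 = 1.065 m
Required I = P_cr·L_e²/(π²E) = 5.370×10^4 × 1.065² / (π² × 9.64×10^10) = 6.402×10^-8 m⁴
I_req = 6.402×10^4 mm⁴
Solid circle: I = πd⁴/64  ⇒  d = (64I/π)^(1/4) = (64×6.402×10^4/π)^(1/4) = 33.8 mm

d ≈ 33.8 mm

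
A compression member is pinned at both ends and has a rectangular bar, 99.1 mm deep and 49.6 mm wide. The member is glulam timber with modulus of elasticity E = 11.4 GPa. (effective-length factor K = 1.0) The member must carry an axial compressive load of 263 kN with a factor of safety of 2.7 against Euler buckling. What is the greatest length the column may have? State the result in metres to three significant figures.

L_max ≈ 0.400 m

Buckling occurs about the weak axis: I_min = h·b³/12 with b = 49.6 mm (the shorter side).
I_min = 99.1×49.6³/12 = 1.008×10^6 mm⁴
I = 1.008×10^-6 m⁴
Required critical load P_cr = n·P = 2.7 × 263 = 710.1 kN = 7.101×10^5 N
From P_cr = π²EI/(K·L)²:  L = (1/K)·√(π²EI/P_cr) = (1/1)·√(π²×1.14×10^10×1.008×10^-6/7.101×10^5)
L = 0.400 m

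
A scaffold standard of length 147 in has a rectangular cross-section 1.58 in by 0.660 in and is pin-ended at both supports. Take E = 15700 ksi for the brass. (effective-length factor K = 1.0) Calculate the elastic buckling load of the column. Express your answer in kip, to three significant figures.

P_cr ≈ 0.271 kip

Buckling occurs about the weak axis: I_min = h·b³/12 with b = 0.660 in (the shorter side).
I_min = 1.58×0.660³/12 = 3.785×10^-2 in⁴
Effective length L_e = K·L = 1 × 147 = 147.0 in
P_cr = π²EI / L_e² = π² × 15700×10³ × 3.785×10^-2 / 147.0² = 271.4 lb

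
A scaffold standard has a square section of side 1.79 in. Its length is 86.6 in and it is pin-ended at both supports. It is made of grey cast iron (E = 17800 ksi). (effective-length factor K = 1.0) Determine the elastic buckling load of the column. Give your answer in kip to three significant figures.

P_cr ≈ 20.0 kip

I = a⁴/12 = 1.79⁴/12 = 0.8555 in⁴
Effective length L_e = K·L = 1 × 86.6 = 86.60 in
P_cr = π²EI / L_e² = π² × 17800×10³ × 0.8555 / 86.60² = 2.004×10^4 lb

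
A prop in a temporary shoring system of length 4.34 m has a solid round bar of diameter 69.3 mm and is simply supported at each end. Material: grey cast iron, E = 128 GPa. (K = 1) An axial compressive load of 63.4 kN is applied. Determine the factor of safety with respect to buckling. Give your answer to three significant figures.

I = πd⁴/64 = π×69.3⁴/64 = 1.132×10^6 mm⁴
I = 1.132×10^6 mm⁴ = 1.132×10^-6 m⁴
Effective length L_e = K·L = 1 × 4.34 = 4.340 m
P_cr = π²EI / L_e² = π² × 128×10⁹ × 1.132×10^-6 / 4.340² = 7.593×10^4 N
Factor of safety n = P_cr / P = 75.933 / 63.4 = 1.20

n ≈ 1.20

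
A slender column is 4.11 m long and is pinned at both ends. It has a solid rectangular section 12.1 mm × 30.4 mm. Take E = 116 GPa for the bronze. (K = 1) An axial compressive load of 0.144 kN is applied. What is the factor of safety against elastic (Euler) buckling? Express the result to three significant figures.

Buckling occurs about the weak axis: I_min = h·b³/12 with b = 12.1 mm (the shorter side).
I_min = 30.4×12.1³/12 = 4.488×10^3 mm⁴
I = 4.488×10^3 mm⁴ = 4.488×10^-9 m⁴
Effective length L_e = K·L = 1 × 4.11 = 4.110 m
P_cr = π²EI / L_e² = π² × 116×10⁹ × 4.488×10^-9 / 4.110² = 304.2 N
Factor of safety n = P_cr / P = 0.30417 / 0.144 = 2.11

n ≈ 2.11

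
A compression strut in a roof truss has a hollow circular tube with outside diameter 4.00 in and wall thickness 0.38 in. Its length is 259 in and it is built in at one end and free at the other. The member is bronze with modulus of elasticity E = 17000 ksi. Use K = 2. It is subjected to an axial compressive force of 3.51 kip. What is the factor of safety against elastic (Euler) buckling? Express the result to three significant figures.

n ≈ 1.28

Inner diameter d_i = 4.00 − 2×0.38 = 3.240 in
I = π(d_o⁴ − d_i⁴)/64 = π(4.00⁴ − 3.240⁴)/64 = 7.157 in⁴
Effective length L_e = K·L = 2 × 259 = 518.0 in
P_cr = π²EI / L_e² = π² × 17000×10³ × 7.157 / 518.0² = 4.475×10^3 lb
Factor of safety n = P_cr / P = 4.4753 / 3.51 = 1.28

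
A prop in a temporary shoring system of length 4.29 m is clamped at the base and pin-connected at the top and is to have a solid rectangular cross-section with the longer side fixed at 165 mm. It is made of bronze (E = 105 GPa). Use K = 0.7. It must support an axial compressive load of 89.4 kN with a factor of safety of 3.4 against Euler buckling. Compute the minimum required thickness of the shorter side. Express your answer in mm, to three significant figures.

b ≈ 57.7 mm

Required P_cr = n·P = 3.4 × 89.4 = 304.0 kN
L_e = K·L = 0.7 × 4.29 = 3.003 m
Required I = P_cr·L_e²/(π²E) = 3.040×10^5 × 3.003² / (π² × 1.05×10^11) = 2.645×10^-6 m⁴
I_req = 2.645×10^6 mm⁴
Rectangle, weak axis: I_min = h·b³/12 with h = 165 mm fixed  ⇒  b = (12I/h)^(1/3) = 57.7 mm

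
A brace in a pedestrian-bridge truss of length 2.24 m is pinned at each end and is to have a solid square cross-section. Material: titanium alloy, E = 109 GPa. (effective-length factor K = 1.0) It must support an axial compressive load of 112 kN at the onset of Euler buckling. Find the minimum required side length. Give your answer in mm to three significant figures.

L_e = K·L = 1 × 2.24 = 2.240 m
Required I = P_cr·L_e²/(π²E) = 1.120×10^5 × 2.240² / (π² × 1.09×10^11) = 5.224×10^-7 m⁴
I_req = 5.224×10^5 mm⁴
Solid square: I = a⁴/12  ⇒  a = (12I)^(1/4) = (12×5.224×10^5)^(1/4) = 50.0 mm

a ≈ 50.0 mm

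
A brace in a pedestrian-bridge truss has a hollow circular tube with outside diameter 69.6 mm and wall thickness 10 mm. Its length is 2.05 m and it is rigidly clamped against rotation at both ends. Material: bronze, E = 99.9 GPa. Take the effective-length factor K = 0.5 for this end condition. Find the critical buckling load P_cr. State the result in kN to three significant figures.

P_cr ≈ 802 kN

Inner diameter d_i = 69.6 − 2×10 = 49.60 mm
I = π(d_o⁴ − d_i⁴)/64 = π(69.6⁴ − 49.60⁴)/64 = 8.548×10^5 mm⁴
I = 8.548×10^5 mm⁴ = 8.548×10^-7 m⁴
Effective length L_e = K·L = 0.5 × 2.05 = 1.025 m
P_cr = π²EI / L_e² = π² × 99.9×10⁹ × 8.548×10^-7 / 1.025² = 8.022×10^5 N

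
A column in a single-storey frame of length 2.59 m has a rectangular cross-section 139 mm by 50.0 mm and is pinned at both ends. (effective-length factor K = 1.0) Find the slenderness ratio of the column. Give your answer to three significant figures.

For a rectangle r_min = b/√12 = 50.0/√12 = 14.43 mm
L_e = K·L = 1 × 2.59 m = 2.590 m = 2590.0 mm
λ = L_e / r_min = 2590.0 / 14.43 = 179

λ ≈ 179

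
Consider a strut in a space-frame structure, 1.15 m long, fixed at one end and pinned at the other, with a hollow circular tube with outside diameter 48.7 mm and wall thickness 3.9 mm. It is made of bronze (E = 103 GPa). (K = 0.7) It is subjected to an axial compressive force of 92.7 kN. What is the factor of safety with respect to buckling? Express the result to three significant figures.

n ≈ 2.35

Inner diameter d_i = 48.7 − 2×3.9 = 40.90 mm
I = π(d_o⁴ − d_i⁴)/64 = π(48.7⁴ − 40.90⁴)/64 = 1.388×10^5 mm⁴
I = 1.388×10^5 mm⁴ = 1.388×10^-7 m⁴
Effective length L_e = K·L = 0.7 × 1.15 = 0.8050 m
P_cr = π²EI / L_e² = π² × 103×10⁹ × 1.388×10^-7 / 0.8050² = 2.177×10^5 N
Factor of safety n = P_cr / P = 217.66 / 92.7 = 2.35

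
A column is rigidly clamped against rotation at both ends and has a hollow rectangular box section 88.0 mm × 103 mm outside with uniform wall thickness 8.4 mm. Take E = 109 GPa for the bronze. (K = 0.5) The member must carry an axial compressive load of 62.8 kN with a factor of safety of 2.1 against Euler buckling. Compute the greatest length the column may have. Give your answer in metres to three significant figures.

Inner dimensions: h_i = 103 − 2×8.4 = 86.20 mm, b_i = 88.0 − 2×8.4 = 71.20 mm
Weak-axis I_min = (h_o·b_o³ − h_i·b_i³)/12 with b_o = 88.0, b_i = 71.20 mm (shorter outer/inner sides).
I_min = (103×88.0³ − 86.20×71.20³)/12 = 3.257×10^6 mm⁴
I = 3.257×10^-6 m⁴
Required critical load P_cr = n·P = 2.1 × 62.8 = 131.9 kN = 1.319×10^5 N
From P_cr = π²EI/(K·L)²:  L = (1/K)·√(π²EI/P_cr) = (1/0.5)·√(π²×1.09×10^11×3.257×10^-6/1.319×10^5)
L = 10.3 m

L_max ≈ 10.3 m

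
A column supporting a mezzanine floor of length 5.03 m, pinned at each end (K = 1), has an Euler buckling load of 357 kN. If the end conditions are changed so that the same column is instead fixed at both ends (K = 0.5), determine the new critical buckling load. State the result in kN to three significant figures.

P_cr ≈ 1430 kN

P_cr ∝ 1/K², so P_cr,new = P_cr,old × (K_old/K_new)² = 357 × (1/0.5)²
= 357 × 4.000 = 1430 kN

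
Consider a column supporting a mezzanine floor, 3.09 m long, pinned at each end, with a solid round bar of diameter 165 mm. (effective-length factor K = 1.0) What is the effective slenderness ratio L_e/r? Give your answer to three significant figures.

I = πd⁴/64 = π×165⁴/64 = 3.638×10^7 mm⁴
A = 2.138×10^4 mm²;  r_min = √(I/A) = √(3.638×10^7/2.138×10^4) = 41.25 mm
L_e = K·L = 1 × 3.09 m = 3.090 m = 3090.0 mm
λ = L_e / r_min = 3090.0 / 41.25 = 74.9

λ ≈ 74.9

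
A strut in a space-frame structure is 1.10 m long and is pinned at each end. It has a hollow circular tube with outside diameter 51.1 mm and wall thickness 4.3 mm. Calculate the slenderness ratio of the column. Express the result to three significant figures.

Inner diameter d_i = 51.1 − 2×4.3 = 42.50 mm
I = π(d_o⁴ − d_i⁴)/64 = π(51.1⁴ − 42.50⁴)/64 = 1.745×10^5 mm⁴
A = 632.2 mm²;  r_min = √(I/A) = √(1.745×10^5/632.2) = 16.62 mm
L_e = K·L = 1 × 1.10 m = 1.100 m = 1100.0 mm
λ = L_e / r_min = 1100.0 / 16.62 = 66.2

λ ≈ 66.2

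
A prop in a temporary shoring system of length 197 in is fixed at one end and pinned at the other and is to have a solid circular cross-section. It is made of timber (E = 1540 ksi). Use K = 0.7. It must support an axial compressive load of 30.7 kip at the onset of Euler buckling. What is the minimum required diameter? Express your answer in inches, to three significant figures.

d ≈ 5.29 in

L_e = K·L = 0.7 × 197 = 137.9 in
Required I = P_cr·L_e²/(π²E) = 3.070×10^4 × 137.9² / (π² × 1.54×10^6) = 38.41 in⁴
Solid circle: I = πd⁴/64  ⇒  d = (64I/π)^(1/4) = (64×38.41/π)^(1/4) = 5.29 in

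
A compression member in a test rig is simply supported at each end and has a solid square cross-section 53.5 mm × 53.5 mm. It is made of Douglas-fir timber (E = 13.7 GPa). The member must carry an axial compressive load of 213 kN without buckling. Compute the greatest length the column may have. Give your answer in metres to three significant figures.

I = a⁴/12 = 53.5⁴/12 = 6.827×10^5 mm⁴
I = 6.827×10^-7 m⁴
At the buckling limit P_cr = P = 2.130×10^5 N
From P_cr = π²EI/(K·L)²:  L = (1/K)·√(π²EI/P_cr) = (1/1)·√(π²×1.37×10^10×6.827×10^-7/2.130×10^5)
L = 0.658 m

L_max ≈ 0.658 m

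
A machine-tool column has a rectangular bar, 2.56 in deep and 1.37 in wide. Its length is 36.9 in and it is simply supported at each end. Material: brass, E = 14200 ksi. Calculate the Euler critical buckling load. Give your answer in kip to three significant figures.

P_cr ≈ 56.5 kip

Buckling occurs about the weak axis: I_min = h·b³/12 with b = 1.37 in (the shorter side).
I_min = 2.56×1.37³/12 = 0.5486 in⁴
Effective length L_e = K·L = 1 × 36.9 = 36.90 in
P_cr = π²EI / L_e² = π² × 14200×10³ × 0.5486 / 36.90² = 5.646×10^4 lb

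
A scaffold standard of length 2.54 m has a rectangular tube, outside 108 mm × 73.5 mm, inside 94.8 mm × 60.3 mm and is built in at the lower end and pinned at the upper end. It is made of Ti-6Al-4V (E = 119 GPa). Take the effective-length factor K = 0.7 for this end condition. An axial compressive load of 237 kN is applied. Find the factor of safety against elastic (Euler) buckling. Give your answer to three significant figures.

Weak-axis I_min = (h_o·b_o³ − h_i·b_i³)/12 with b_o = 73.5, b_i = 60.30 mm (shorter outer/inner sides).
I_min = (108×73.5³ − 94.80×60.30³)/12 = 1.841×10^6 mm⁴
I = 1.841×10^6 mm⁴ = 1.841×10^-6 m⁴
Effective length L_e = K·L = 0.7 × 2.54 = 1.778 m
P_cr = π²EI / L_e² = π² × 119×10⁹ × 1.841×10^-6 / 1.778² = 6.841×10^5 N
Factor of safety n = P_cr / P = 684.14 / 237 = 2.89

n ≈ 2.89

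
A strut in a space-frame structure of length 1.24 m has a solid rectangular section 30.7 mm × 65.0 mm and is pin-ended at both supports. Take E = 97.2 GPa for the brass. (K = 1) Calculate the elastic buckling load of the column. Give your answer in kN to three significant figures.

P_cr ≈ 97.8 kN

Buckling occurs about the weak axis: I_min = h·b³/12 with b = 30.7 mm (the shorter side).
I_min = 65.0×30.7³/12 = 1.567×10^5 mm⁴
I = 1.567×10^5 mm⁴ = 1.567×10^-7 m⁴
Effective length L_e = K·L = 1 × 1.24 = 1.240 m
P_cr = π²EI / L_e² = π² × 97.2×10⁹ × 1.567×10^-7 / 1.240² = 9.778×10^4 N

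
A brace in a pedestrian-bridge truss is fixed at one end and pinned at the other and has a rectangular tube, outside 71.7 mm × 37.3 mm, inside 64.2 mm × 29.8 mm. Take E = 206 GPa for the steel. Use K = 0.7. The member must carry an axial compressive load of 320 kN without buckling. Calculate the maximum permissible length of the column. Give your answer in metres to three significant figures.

Weak-axis I_min = (h_o·b_o³ − h_i·b_i³)/12 with b_o = 37.3, b_i = 29.80 mm (shorter outer/inner sides).
I_min = (71.7×37.3³ − 64.20×29.80³)/12 = 1.685×10^5 mm⁴
I = 1.685×10^-7 m⁴
At the buckling limit P_cr = P = 3.200×10^5 N
From P_cr = π²EI/(K·L)²:  L = (1/K)·√(π²EI/P_cr) = (1/0.7)·√(π²×2.06×10^11×1.685×10^-7/3.200×10^5)
L = 1.48 m

L_max ≈ 1.48 m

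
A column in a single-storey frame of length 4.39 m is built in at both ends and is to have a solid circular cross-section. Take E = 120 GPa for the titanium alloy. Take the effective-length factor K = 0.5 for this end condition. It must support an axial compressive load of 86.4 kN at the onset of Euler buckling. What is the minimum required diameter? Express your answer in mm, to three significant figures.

d ≈ 51.7 mm

L_e = K·L = 0.5 × 4.39 = 2.195 m
Required I = P_cr·L_e²/(π²E) = 8.640×10^4 × 2.195² / (π² × 1.20×10^11) = 3.515×10^-7 m⁴
I_req = 3.515×10^5 mm⁴
Solid circle: I = πd⁴/64  ⇒  d = (64I/π)^(1/4) = (64×3.515×10^5/π)^(1/4) = 51.7 mm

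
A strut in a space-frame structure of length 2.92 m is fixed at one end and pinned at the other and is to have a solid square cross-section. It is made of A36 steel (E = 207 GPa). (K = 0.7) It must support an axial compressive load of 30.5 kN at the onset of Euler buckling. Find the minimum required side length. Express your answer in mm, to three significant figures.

L_e = K·L = 0.7 × 2.92 = 2.044 m
Required I = P_cr·L_e²/(π²E) = 3.050×10^4 × 2.044² / (π² × 2.07×10^11) = 6.237×10^-8 m⁴
I_req = 6.237×10^4 mm⁴
Solid square: I = a⁴/12  ⇒  a = (12I)^(1/4) = (12×6.237×10^4)^(1/4) = 29.4 mm

a ≈ 29.4 mm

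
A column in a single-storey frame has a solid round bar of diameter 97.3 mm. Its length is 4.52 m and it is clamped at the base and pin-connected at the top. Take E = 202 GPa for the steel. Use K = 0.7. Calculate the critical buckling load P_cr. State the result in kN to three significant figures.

P_cr ≈ 876 kN

I = πd⁴/64 = π×97.3⁴/64 = 4.400×10^6 mm⁴
I = 4.400×10^6 mm⁴ = 4.400×10^-6 m⁴
Effective length L_e = K·L = 0.7 × 4.52 = 3.164 m
P_cr = π²EI / L_e² = π² × 202×10⁹ × 4.400×10^-6 / 3.164² = 8.762×10^5 N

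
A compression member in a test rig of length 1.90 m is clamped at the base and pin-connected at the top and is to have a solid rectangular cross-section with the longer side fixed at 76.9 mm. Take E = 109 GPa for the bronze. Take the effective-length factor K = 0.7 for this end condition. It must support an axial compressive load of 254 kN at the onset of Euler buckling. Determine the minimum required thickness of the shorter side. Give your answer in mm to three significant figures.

b ≈ 40.2 mm

L_e = K·L = 0.7 × 1.90 = 1.330 m
Required I = P_cr·L_e²/(π²E) = 2.540×10^5 × 1.330² / (π² × 1.09×10^11) = 4.176×10^-7 m⁴
I_req = 4.176×10^5 mm⁴
Rectangle, weak axis: I_min = h·b³/12 with h = 76.9 mm fixed  ⇒  b = (12I/h)^(1/3) = 40.2 mm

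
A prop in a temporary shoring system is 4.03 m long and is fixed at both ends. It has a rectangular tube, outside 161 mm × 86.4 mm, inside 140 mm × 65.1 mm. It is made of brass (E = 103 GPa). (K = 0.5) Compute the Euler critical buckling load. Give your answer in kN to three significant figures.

Weak-axis I_min = (h_o·b_o³ − h_i·b_i³)/12 with b_o = 86.4, b_i = 65.10 mm (shorter outer/inner sides).
I_min = (161×86.4³ − 140.0×65.10³)/12 = 5.435×10^6 mm⁴
I = 5.435×10^6 mm⁴ = 5.435×10^-6 m⁴
Effective length L_e = K·L = 0.5 × 4.03 = 2.015 m
P_cr = π²EI / L_e² = π² × 103×10⁹ × 5.435×10^-6 / 2.015² = 1.361×10^6 N

P_cr ≈ 1360 kN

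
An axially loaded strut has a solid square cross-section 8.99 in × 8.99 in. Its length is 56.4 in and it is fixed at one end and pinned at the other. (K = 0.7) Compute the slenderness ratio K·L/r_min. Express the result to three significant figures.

I = a⁴/12 = 8.99⁴/12 = 544.3 in⁴
A = 80.82 in²;  r_min = √(I/A) = √(544.3/80.82) = 2.595 in
L_e = K·L = 0.7 × 56.4 = 39.48 in
λ = L_e / r_min = 39.480 / 2.595 = 15.2

λ ≈ 15.2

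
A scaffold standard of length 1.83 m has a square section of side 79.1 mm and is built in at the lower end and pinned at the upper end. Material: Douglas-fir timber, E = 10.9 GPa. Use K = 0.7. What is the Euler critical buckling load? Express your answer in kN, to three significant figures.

I = a⁴/12 = 79.1⁴/12 = 3.262×10^6 mm⁴
I = 3.262×10^6 mm⁴ = 3.262×10^-6 m⁴
Effective length L_e = K·L = 0.7 × 1.83 = 1.281 m
P_cr = π²EI / L_e² = π² × 10.9×10⁹ × 3.262×10^-6 / 1.281² = 2.139×10^5 N

P_cr ≈ 214 kN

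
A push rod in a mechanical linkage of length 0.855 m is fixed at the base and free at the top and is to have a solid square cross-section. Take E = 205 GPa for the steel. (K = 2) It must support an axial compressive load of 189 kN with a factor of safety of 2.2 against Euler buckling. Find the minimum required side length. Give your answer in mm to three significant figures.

a ≈ 51.8 mm

Required P_cr = n·P = 2.2 × 189 = 415.8 kN
L_e = K·L = 2 × 0.855 = 1.710 m
Required I = P_cr·L_e²/(π²E) = 4.158×10^5 × 1.710² / (π² × 2.05×10^11) = 6.009×10^-7 m⁴
I_req = 6.009×10^5 mm⁴
Solid square: I = a⁴/12  ⇒  a = (12I)^(1/4) = (12×6.009×10^5)^(1/4) = 51.8 mm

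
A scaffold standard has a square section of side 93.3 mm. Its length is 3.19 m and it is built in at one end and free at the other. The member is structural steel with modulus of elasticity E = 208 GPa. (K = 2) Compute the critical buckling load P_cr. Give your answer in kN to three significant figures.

I = a⁴/12 = 93.3⁴/12 = 6.315×10^6 mm⁴
I = 6.315×10^6 mm⁴ = 6.315×10^-6 m⁴
Effective length L_e = K·L = 2 × 3.19 = 6.380 m
P_cr = π²EI / L_e² = π² × 208×10⁹ × 6.315×10^-6 / 6.380² = 3.185×10^5 N

P_cr ≈ 318 kN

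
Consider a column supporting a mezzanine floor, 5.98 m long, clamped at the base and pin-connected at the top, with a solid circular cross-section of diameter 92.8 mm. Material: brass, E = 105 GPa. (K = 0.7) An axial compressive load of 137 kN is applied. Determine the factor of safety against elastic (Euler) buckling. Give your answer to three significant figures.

I = πd⁴/64 = π×92.8⁴/64 = 3.641×10^6 mm⁴
I = 3.641×10^6 mm⁴ = 3.641×10^-6 m⁴
Effective length L_e = K·L = 0.7 × 5.98 = 4.186 m
P_cr = π²EI / L_e² = π² × 105×10⁹ × 3.641×10^-6 / 4.186² = 2.153×10^5 N
Factor of safety n = P_cr / P = 215.30 / 137 = 1.57

n ≈ 1.57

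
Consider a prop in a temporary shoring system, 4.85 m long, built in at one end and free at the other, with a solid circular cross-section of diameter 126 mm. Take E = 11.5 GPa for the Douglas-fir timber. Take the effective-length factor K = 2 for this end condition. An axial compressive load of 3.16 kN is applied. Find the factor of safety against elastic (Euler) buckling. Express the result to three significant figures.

n ≈ 4.72

I = πd⁴/64 = π×126⁴/64 = 1.237×10^7 mm⁴
I = 1.237×10^7 mm⁴ = 1.237×10^-5 m⁴
Effective length L_e = K·L = 2 × 4.85 = 9.700 m
P_cr = π²EI / L_e² = π² × 11.5×10⁹ × 1.237×10^-5 / 9.700² = 1.492×10^4 N
Factor of safety n = P_cr / P = 14.925 / 3.16 = 4.72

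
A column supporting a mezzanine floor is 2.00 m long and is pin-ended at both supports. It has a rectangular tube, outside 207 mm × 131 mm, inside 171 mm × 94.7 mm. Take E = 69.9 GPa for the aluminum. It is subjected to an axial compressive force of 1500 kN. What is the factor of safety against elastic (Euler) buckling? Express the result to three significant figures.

Weak-axis I_min = (h_o·b_o³ − h_i·b_i³)/12 with b_o = 131, b_i = 94.70 mm (shorter outer/inner sides).
I_min = (207×131³ − 171.0×94.70³)/12 = 2.668×10^7 mm⁴
I = 2.668×10^7 mm⁴ = 2.668×10^-5 m⁴
Effective length L_e = K·L = 1 × 2.00 = 2.000 m
P_cr = π²EI / L_e² = π² × 69.9×10⁹ × 2.668×10^-5 / 2.000² = 4.601×10^6 N
Factor of safety n = P_cr / P = 4601.1 / 1500 = 3.07

n ≈ 3.07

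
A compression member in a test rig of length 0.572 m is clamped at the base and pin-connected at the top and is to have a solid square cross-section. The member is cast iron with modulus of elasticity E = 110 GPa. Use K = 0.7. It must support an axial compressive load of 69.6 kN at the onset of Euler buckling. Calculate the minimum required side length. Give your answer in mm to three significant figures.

a ≈ 18.7 mm

L_e = K·L = 0.7 × 0.572 = 0.4004 m
Required I = P_cr·L_e²/(π²E) = 6.960×10^4 × 0.4004² / (π² × 1.10×10^11) = 1.028×10^-8 m⁴
I_req = 1.028×10^4 mm⁴
Solid square: I = a⁴/12  ⇒  a = (12I)^(1/4) = (12×1.028×10^4)^(1/4) = 18.7 mm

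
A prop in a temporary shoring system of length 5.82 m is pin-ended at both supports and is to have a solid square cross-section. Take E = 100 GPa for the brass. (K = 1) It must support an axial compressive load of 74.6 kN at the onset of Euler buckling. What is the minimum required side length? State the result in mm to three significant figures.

L_e = K·L = 1 × 5.82 = 5.820 m
Required I = P_cr·L_e²/(π²E) = 7.460×10^4 × 5.820² / (π² × 1.00×10^11) = 2.560×10^-6 m⁴
I_req = 2.560×10^6 mm⁴
Solid square: I = a⁴/12  ⇒  a = (12I)^(1/4) = (12×2.560×10^6)^(1/4) = 74.5 mm

a ≈ 74.5 mm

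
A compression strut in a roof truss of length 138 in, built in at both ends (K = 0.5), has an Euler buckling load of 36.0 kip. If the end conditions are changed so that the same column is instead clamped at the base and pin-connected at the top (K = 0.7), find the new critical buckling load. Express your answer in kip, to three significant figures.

P_cr ∝ 1/K², so P_cr,new = P_cr,old × (K_old/K_new)² = 36.0 × (0.5/0.7)²
= 36.0 × 0.5102 = 18.4 kip

P_cr ≈ 18.4 kip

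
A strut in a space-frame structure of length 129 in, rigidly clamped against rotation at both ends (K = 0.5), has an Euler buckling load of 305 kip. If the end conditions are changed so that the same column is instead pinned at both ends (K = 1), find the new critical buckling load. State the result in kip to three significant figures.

P_cr ∝ 1/K², so P_cr,new = P_cr,old × (K_old/K_new)² = 305 × (0.5/1)²
= 305 × 0.2500 = 76.2 kip

P_cr ≈ 76.2 kip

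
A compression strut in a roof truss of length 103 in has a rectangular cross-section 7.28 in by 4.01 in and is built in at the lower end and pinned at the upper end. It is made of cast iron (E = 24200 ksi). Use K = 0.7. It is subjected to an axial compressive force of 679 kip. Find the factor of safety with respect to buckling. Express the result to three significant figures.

Buckling occurs about the weak axis: I_min = h·b³/12 with b = 4.01 in (the shorter side).
I_min = 7.28×4.01³/12 = 39.12 in⁴
Effective length L_e = K·L = 0.7 × 103 = 72.10 in
P_cr = π²EI / L_e² = π² × 24200×10³ × 39.12 / 72.10² = 1.797×10^6 lb
Factor of safety n = P_cr / P = 1797.3 / 679 = 2.65

n ≈ 2.65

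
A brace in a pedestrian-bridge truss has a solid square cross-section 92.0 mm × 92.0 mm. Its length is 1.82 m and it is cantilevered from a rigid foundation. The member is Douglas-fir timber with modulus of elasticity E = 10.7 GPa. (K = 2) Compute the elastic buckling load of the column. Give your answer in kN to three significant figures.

I = a⁴/12 = 92.0⁴/12 = 5.970×10^6 mm⁴
I = 5.970×10^6 mm⁴ = 5.970×10^-6 m⁴
Effective length L_e = K·L = 2 × 1.82 = 3.640 m
P_cr = π²EI / L_e² = π² × 10.7×10⁹ × 5.970×10^-6 / 3.640² = 4.758×10^4 N

P_cr ≈ 47.6 kN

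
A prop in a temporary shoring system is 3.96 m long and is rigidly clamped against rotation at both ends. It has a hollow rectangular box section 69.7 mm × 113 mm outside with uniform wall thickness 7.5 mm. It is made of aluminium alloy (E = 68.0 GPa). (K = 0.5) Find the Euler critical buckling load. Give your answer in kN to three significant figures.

Inner dimensions: h_i = 113 − 2×7.5 = 98.00 mm, b_i = 69.7 − 2×7.5 = 54.70 mm
Weak-axis I_min = (h_o·b_o³ − h_i·b_i³)/12 with b_o = 69.7, b_i = 54.70 mm (shorter outer/inner sides).
I_min = (113×69.7³ − 98.00×54.70³)/12 = 1.852×10^6 mm⁴
I = 1.852×10^6 mm⁴ = 1.852×10^-6 m⁴
Effective length L_e = K·L = 0.5 × 3.96 = 1.980 m
P_cr = π²EI / L_e² = π² × 68.0×10⁹ × 1.852×10^-6 / 1.980² = 3.170×10^5 N

P_cr ≈ 317 kN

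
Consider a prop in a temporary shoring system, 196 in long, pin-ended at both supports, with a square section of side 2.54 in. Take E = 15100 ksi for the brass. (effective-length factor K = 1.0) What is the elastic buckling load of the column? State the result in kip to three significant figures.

P_cr ≈ 13.5 kip

I = a⁴/12 = 2.54⁴/12 = 3.469 in⁴
Effective length L_e = K·L = 1 × 196 = 196.0 in
P_cr = π²EI / L_e² = π² × 15100×10³ × 3.469 / 196.0² = 1.346×10^4 lb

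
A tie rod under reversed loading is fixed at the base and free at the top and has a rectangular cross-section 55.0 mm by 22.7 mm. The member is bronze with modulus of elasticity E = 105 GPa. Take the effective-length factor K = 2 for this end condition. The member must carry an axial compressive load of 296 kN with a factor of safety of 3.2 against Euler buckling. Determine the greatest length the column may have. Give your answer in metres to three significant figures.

Buckling occurs about the weak axis: I_min = h·b³/12 with b = 22.7 mm (the shorter side).
I_min = 55.0×22.7³/12 = 5.361×10^4 mm⁴
I = 5.361×10^-8 m⁴
Required critical load P_cr = n·P = 3.2 × 296 = 947.2 kN = 9.472×10^5 N
From P_cr = π²EI/(K·L)²:  L = (1/K)·√(π²EI/P_cr) = (1/2)·√(π²×1.05×10^11×5.361×10^-8/9.472×10^5)
L = 0.121 m

L_max ≈ 0.121 m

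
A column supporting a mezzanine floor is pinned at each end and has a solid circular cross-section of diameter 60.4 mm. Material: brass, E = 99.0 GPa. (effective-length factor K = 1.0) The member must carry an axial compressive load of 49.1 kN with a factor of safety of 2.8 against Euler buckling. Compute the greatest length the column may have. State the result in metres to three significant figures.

L_max ≈ 2.15 m

I = πd⁴/64 = π×60.4⁴/64 = 6.533×10^5 mm⁴
I = 6.533×10^-7 m⁴
Required critical load P_cr = n·P = 2.8 × 49.1 = 137.5 kN = 1.375×10^5 N
From P_cr = π²EI/(K·L)²:  L = (1/K)·√(π²EI/P_cr) = (1/1)·√(π²×9.90×10^10×6.533×10^-7/1.375×10^5)
L = 2.15 m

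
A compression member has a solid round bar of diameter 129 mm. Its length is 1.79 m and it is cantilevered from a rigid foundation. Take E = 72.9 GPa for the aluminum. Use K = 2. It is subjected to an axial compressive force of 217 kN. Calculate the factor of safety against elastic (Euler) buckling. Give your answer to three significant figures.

n ≈ 3.52

I = πd⁴/64 = π×129⁴/64 = 1.359×10^7 mm⁴
I = 1.359×10^7 mm⁴ = 1.359×10^-5 m⁴
Effective length L_e = K·L = 2 × 1.79 = 3.580 m
P_cr = π²EI / L_e² = π² × 72.9×10⁹ × 1.359×10^-5 / 3.580² = 7.631×10^5 N
Factor of safety n = P_cr / P = 763.11 / 217 = 3.52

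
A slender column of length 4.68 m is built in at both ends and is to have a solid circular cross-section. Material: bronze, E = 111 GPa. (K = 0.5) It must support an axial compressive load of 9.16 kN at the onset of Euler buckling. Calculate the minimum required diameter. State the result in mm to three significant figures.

d ≈ 31.1 mm

L_e = K·L = 0.5 × 4.68 = 2.340 m
Required I = P_cr·L_e²/(π²E) = 9.160×10^3 × 2.340² / (π² × 1.11×10^11) = 4.578×10^-8 m⁴
I_req = 4.578×10^4 mm⁴
Solid circle: I = πd⁴/64  ⇒  d = (64I/π)^(1/4) = (64×4.578×10^4/π)^(1/4) = 31.1 mm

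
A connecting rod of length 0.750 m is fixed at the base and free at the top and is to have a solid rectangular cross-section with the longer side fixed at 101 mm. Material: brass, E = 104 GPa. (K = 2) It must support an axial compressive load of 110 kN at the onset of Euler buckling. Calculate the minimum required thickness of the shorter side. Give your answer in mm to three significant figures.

L_e = K·L = 2 × 0.750 = 1.500 m
Required I = P_cr·L_e²/(π²E) = 1.100×10^5 × 1.500² / (π² × 1.04×10^11) = 2.411×10^-7 m⁴
I_req = 2.411×10^5 mm⁴
Rectangle, weak axis: I_min = h·b³/12 with h = 101 mm fixed  ⇒  b = (12I/h)^(1/3) = 30.6 mm

b ≈ 30.6 mm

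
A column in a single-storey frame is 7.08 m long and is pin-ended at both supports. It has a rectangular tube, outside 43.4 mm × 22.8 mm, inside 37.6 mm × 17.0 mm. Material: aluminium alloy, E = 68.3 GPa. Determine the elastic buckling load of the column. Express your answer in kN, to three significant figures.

Weak-axis I_min = (h_o·b_o³ − h_i·b_i³)/12 with b_o = 22.8, b_i = 17.00 mm (shorter outer/inner sides).
I_min = (43.4×22.8³ − 37.60×17.00³)/12 = 2.747×10^4 mm⁴
I = 2.747×10^4 mm⁴ = 2.747×10^-8 m⁴
Effective length L_e = K·L = 1 × 7.08 = 7.080 m
P_cr = π²EI / L_e² = π² × 68.3×10⁹ × 2.747×10^-8 / 7.080² = 369.4 N

P_cr ≈ 0.369 kN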